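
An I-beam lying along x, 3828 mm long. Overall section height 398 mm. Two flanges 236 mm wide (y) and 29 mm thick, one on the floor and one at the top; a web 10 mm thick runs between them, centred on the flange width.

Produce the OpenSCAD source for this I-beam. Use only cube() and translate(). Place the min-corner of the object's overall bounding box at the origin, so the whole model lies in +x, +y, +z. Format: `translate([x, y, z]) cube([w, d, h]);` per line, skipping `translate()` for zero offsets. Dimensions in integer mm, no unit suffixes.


cube([3828, 236, 29]);
translate([0, 113, 29]) cube([3828, 10, 340]);
translate([0, 0, 369]) cube([3828, 236, 29]);


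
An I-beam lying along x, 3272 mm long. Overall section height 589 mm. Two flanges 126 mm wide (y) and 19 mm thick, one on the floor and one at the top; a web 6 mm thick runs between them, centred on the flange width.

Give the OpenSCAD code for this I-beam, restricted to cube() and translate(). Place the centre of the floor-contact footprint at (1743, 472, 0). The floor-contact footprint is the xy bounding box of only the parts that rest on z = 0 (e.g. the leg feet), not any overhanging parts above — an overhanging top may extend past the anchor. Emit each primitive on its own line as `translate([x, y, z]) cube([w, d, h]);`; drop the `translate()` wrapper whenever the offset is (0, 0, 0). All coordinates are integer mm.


translate([107, 409, 0]) cube([3272, 126, 19]);
translate([107, 469, 19]) cube([3272, 6, 551]);
translate([107, 409, 570]) cube([3272, 126, 19]);


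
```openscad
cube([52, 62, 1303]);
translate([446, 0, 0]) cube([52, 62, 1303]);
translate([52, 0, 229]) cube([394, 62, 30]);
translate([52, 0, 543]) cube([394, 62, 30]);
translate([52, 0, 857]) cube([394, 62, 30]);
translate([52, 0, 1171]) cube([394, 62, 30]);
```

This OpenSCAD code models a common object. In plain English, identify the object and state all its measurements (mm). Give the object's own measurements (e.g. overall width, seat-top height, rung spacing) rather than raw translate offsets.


A straight ladder. Two 52×62 mm vertical rails, 1303 mm tall, stand 498 mm apart (outside-to-outside) with their front faces coplanar on the −y side. 4 rungs, each 62 mm deep and 30 mm tall, span between the inner faces of the rails, front faces flush with the rails. The lowest rung's underside is at z = 229 mm and rungs are spaced 314 mm apart (underside to underside).


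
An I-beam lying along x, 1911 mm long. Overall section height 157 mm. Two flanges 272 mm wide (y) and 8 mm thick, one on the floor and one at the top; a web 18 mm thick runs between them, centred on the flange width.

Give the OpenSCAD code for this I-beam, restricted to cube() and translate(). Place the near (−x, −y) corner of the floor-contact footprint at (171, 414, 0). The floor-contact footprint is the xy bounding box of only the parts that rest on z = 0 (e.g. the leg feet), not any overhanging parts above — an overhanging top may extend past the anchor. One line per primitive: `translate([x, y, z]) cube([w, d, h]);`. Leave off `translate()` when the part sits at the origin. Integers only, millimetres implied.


translate([171, 414, 0]) cube([1911, 272, 8]);
translate([171, 541, 8]) cube([1911, 18, 141]);
translate([171, 414, 149]) cube([1911, 272, 8]);


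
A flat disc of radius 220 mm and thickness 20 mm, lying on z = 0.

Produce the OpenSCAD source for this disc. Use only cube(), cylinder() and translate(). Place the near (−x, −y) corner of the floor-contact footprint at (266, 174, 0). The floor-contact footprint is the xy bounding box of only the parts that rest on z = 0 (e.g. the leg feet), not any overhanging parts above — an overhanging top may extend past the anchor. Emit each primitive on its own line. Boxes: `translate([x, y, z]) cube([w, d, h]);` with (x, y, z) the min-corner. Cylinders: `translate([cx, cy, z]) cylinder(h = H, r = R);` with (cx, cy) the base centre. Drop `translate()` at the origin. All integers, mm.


translate([486, 394, 0]) cylinder(h = 20, r = 220);


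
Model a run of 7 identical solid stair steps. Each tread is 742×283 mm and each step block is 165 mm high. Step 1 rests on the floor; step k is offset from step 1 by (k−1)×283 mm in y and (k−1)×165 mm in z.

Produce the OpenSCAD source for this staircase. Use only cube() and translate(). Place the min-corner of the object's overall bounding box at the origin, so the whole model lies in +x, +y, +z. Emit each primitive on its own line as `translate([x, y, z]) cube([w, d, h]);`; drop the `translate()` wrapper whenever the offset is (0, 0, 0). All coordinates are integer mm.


cube([742, 283, 165]);
translate([0, 283, 165]) cube([742, 283, 165]);
translate([0, 566, 330]) cube([742, 283, 165]);
translate([0, 849, 495]) cube([742, 283, 165]);
translate([0, 1132, 660]) cube([742, 283, 165]);
translate([0, 1415, 825]) cube([742, 283, 165]);
translate([0, 1698, 990]) cube([742, 283, 165]);


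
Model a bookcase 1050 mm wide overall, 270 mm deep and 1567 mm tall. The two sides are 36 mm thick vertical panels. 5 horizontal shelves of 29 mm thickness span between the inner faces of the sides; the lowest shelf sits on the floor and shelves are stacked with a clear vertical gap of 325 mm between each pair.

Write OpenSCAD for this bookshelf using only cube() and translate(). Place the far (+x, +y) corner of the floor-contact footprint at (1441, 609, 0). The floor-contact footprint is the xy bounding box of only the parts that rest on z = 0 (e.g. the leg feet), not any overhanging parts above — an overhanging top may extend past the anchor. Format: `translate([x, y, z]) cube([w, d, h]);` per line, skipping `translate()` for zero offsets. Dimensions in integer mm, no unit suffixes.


translate([391, 339, 0]) cube([36, 270, 1567]);
translate([1405, 339, 0]) cube([36, 270, 1567]);
translate([427, 339, 0]) cube([978, 270, 29]);
translate([427, 339, 354]) cube([978, 270, 29]);
translate([427, 339, 708]) cube([978, 270, 29]);
translate([427, 339, 1062]) cube([978, 270, 29]);
translate([427, 339, 1416]) cube([978, 270, 29]);


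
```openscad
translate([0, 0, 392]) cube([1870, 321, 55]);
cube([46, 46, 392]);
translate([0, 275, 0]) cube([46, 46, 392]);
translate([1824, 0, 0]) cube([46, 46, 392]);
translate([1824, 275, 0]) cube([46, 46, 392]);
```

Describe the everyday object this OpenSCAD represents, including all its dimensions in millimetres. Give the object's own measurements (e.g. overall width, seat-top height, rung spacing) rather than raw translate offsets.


A bench: a 1870×321 mm seat slab, 55 mm thick, top at z = 447 mm, on four 46×46 mm square legs flush with the seat corners and standing on z = 0.


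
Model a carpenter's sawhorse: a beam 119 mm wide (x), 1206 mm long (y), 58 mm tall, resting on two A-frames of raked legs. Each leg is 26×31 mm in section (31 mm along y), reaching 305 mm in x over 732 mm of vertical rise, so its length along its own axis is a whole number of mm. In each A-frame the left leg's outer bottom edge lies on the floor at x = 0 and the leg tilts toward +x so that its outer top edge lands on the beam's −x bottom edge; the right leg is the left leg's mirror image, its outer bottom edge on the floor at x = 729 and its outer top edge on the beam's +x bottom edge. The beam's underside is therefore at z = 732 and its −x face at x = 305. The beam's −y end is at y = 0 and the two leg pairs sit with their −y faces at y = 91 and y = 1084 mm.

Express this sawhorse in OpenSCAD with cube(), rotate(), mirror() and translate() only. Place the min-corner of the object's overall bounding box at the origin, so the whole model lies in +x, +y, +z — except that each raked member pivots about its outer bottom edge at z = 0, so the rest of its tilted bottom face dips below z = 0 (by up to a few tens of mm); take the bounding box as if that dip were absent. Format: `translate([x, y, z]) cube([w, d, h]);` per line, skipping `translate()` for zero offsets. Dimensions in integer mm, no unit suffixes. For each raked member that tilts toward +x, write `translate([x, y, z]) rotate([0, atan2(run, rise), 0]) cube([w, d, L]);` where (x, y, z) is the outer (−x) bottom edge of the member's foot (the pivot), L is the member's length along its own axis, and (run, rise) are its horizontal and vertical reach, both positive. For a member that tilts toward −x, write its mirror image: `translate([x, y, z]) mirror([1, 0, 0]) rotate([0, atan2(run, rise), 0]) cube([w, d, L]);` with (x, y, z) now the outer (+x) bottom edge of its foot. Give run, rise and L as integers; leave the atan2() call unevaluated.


translate([305, 0, 732]) cube([119, 1206, 58]);
translate([0, 91, 0]) rotate([0, atan2(305, 732), 0]) cube([26, 31, 793]);
translate([729, 91, 0]) mirror([1, 0, 0]) rotate([0, atan2(305, 732), 0]) cube([26, 31, 793]);
translate([0, 1084, 0]) rotate([0, atan2(305, 732), 0]) cube([26, 31, 793]);
translate([729, 1084, 0]) mirror([1, 0, 0]) rotate([0, atan2(305, 732), 0]) cube([26, 31, 793]);


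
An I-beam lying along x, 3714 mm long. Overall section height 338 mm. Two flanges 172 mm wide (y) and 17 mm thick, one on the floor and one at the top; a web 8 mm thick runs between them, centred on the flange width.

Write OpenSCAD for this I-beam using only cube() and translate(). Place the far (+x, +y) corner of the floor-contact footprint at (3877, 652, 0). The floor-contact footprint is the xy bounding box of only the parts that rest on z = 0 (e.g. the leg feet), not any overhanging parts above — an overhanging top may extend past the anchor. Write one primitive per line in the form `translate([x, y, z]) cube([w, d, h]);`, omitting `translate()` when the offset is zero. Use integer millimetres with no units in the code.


translate([163, 480, 0]) cube([3714, 172, 17]);
translate([163, 562, 17]) cube([3714, 8, 304]);
translate([163, 480, 321]) cube([3714, 172, 17]);


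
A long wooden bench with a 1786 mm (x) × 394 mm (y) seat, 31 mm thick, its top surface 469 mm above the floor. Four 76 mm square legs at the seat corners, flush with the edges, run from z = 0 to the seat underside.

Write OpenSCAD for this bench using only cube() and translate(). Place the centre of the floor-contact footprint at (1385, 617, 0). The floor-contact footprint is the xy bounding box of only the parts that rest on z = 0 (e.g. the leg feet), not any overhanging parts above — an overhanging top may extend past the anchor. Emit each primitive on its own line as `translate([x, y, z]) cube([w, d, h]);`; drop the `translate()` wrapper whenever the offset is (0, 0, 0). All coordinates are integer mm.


translate([492, 420, 438]) cube([1786, 394, 31]);
translate([492, 420, 0]) cube([76, 76, 438]);
translate([492, 738, 0]) cube([76, 76, 438]);
translate([2202, 420, 0]) cube([76, 76, 438]);
translate([2202, 738, 0]) cube([76, 76, 438]);


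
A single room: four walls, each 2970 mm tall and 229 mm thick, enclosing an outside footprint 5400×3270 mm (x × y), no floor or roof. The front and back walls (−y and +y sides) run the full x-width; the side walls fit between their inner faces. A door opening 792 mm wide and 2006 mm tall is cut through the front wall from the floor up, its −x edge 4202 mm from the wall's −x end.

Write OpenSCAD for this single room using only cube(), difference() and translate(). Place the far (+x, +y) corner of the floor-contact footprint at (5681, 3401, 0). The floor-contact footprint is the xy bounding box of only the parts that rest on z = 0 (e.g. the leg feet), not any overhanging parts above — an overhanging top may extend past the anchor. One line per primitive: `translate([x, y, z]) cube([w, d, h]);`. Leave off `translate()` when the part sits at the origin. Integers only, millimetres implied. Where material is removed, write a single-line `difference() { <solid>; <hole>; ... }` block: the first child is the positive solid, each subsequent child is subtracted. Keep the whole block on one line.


difference() { translate([281, 131, 0]) cube([5400, 229, 2970]); translate([4483, 131, 0]) cube([792, 229, 2006]); }
translate([281, 3172, 0]) cube([5400, 229, 2970]);
translate([281, 360, 0]) cube([229, 2812, 2970]);
translate([5452, 360, 0]) cube([229, 2812, 2970]);


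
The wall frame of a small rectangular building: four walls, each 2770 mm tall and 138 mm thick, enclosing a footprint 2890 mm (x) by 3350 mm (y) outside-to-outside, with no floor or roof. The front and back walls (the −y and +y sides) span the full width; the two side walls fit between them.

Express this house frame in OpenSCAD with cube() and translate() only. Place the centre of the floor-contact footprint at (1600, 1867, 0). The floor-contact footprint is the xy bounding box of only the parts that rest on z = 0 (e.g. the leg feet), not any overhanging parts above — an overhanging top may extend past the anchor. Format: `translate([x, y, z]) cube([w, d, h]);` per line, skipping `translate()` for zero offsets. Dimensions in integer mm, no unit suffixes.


translate([155, 192, 0]) cube([2890, 138, 2770]);
translate([155, 3404, 0]) cube([2890, 138, 2770]);
translate([155, 330, 0]) cube([138, 3074, 2770]);
translate([2907, 330, 0]) cube([138, 3074, 2770]);


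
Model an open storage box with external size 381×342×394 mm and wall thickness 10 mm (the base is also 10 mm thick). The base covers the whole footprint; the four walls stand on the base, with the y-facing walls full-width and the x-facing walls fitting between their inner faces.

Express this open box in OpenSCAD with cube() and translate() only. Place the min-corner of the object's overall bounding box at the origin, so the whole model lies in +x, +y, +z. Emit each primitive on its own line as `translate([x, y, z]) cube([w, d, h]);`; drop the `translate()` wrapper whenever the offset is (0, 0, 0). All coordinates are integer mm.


cube([381, 342, 10]);
translate([0, 0, 10]) cube([381, 10, 384]);
translate([0, 332, 10]) cube([381, 10, 384]);
translate([0, 10, 10]) cube([10, 322, 384]);
translate([371, 10, 10]) cube([10, 322, 384]);


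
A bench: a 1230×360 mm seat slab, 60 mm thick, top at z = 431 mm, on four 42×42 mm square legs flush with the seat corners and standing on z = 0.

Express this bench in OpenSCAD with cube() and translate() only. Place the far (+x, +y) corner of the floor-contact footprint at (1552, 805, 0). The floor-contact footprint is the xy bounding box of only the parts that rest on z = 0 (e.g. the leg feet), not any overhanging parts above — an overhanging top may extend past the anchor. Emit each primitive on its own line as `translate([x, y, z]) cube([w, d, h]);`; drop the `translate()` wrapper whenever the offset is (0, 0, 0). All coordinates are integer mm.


translate([322, 445, 371]) cube([1230, 360, 60]);
translate([322, 445, 0]) cube([42, 42, 371]);
translate([322, 763, 0]) cube([42, 42, 371]);
translate([1510, 445, 0]) cube([42, 42, 371]);
translate([1510, 763, 0]) cube([42, 42, 371]);


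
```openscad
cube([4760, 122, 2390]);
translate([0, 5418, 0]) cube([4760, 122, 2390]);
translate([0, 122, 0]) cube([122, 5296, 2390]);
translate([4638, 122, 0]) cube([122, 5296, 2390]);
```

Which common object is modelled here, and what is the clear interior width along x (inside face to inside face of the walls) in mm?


A house (or room) frame. The interior width is 4516 mm.

Four 2390 mm walls enclosing a rectangle with no floor or roof — a room or house frame. Outside width is 4760 mm and wall thickness is 122 mm, so the interior width is 4760 − 2 × 122 = 4516 mm.


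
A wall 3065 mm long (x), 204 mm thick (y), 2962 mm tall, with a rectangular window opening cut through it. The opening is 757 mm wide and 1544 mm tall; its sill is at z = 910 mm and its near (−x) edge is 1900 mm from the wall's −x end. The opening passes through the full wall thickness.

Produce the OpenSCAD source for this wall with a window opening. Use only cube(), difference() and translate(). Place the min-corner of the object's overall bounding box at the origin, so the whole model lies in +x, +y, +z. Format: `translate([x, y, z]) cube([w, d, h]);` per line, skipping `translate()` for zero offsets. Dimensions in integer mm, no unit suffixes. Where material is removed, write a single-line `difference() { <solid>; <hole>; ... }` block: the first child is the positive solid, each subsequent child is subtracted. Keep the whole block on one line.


difference() { cube([3065, 204, 2962]); translate([1900, 0, 910]) cube([757, 204, 1544]); }


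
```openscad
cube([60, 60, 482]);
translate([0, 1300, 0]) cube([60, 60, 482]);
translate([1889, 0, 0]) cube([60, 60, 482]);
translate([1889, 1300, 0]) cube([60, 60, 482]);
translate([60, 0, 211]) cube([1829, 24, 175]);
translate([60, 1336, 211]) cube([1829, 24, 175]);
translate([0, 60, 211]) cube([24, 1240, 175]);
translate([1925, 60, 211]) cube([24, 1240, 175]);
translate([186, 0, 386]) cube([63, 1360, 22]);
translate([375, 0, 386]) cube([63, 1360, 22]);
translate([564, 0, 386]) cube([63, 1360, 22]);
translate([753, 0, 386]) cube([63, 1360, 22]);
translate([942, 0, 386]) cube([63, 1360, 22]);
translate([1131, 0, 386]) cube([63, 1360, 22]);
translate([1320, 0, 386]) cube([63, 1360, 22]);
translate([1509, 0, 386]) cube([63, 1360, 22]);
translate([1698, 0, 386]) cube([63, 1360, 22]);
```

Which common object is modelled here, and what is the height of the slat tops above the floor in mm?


A bed frame. The slat-top height is 408 mm.

Four posts, four rails, and a row of slats — a bed frame. Slats sit on the rails at z = 211 + 175 = 386; with slat thickness 22, the top is 408 mm.


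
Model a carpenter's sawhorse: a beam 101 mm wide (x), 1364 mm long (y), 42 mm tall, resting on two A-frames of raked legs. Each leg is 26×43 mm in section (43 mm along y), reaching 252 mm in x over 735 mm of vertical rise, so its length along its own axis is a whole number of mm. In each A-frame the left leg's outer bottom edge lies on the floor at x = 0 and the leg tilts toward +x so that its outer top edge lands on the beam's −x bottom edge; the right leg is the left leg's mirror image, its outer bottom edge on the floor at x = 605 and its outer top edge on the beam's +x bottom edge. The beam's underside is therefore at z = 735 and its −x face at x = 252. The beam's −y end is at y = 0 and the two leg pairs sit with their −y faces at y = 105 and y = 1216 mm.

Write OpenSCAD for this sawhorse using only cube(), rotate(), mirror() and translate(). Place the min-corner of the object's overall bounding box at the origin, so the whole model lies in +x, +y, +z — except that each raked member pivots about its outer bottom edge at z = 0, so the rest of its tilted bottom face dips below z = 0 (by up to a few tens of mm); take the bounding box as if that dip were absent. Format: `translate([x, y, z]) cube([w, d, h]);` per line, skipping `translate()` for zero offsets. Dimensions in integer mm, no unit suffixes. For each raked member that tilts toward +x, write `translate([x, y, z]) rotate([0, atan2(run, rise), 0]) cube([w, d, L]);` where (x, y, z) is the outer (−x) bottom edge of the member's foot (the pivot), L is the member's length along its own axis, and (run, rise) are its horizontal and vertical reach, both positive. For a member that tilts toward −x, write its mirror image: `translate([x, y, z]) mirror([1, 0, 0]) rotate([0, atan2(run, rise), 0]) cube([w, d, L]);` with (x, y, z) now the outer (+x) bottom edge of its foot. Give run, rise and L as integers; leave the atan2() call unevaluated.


translate([252, 0, 735]) cube([101, 1364, 42]);
translate([0, 105, 0]) rotate([0, atan2(252, 735), 0]) cube([26, 43, 777]);
translate([605, 105, 0]) mirror([1, 0, 0]) rotate([0, atan2(252, 735), 0]) cube([26, 43, 777]);
translate([0, 1216, 0]) rotate([0, atan2(252, 735), 0]) cube([26, 43, 777]);
translate([605, 1216, 0]) mirror([1, 0, 0]) rotate([0, atan2(252, 735), 0]) cube([26, 43, 777]);


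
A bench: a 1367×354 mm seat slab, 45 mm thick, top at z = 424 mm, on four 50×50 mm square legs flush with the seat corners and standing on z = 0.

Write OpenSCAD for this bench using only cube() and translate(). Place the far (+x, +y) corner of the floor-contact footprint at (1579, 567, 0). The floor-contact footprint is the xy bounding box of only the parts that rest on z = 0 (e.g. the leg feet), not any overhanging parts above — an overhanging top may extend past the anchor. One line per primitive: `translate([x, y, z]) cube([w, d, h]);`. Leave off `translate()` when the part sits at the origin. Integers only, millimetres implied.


translate([212, 213, 379]) cube([1367, 354, 45]);
translate([212, 213, 0]) cube([50, 50, 379]);
translate([212, 517, 0]) cube([50, 50, 379]);
translate([1529, 213, 0]) cube([50, 50, 379]);
translate([1529, 517, 0]) cube([50, 50, 379]);


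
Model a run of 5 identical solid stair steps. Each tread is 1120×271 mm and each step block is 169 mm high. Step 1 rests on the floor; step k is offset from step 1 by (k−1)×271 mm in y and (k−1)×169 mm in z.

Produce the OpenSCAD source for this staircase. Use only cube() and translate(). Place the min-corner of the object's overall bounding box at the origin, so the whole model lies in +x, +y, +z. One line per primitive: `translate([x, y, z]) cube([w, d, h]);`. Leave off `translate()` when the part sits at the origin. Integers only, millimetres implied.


cube([1120, 271, 169]);
translate([0, 271, 169]) cube([1120, 271, 169]);
translate([0, 542, 338]) cube([1120, 271, 169]);
translate([0, 813, 507]) cube([1120, 271, 169]);
translate([0, 1084, 676]) cube([1120, 271, 169]);


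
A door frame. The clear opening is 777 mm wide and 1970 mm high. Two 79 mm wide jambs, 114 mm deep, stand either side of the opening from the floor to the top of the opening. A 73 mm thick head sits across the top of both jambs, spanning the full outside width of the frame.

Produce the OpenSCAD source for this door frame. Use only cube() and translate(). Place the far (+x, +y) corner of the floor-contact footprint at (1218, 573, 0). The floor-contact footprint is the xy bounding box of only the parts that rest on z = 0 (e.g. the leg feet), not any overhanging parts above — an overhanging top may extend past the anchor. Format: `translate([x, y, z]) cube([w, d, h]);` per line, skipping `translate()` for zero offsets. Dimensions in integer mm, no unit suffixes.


translate([283, 459, 0]) cube([79, 114, 1970]);
translate([1139, 459, 0]) cube([79, 114, 1970]);
translate([283, 459, 1970]) cube([935, 114, 73]);


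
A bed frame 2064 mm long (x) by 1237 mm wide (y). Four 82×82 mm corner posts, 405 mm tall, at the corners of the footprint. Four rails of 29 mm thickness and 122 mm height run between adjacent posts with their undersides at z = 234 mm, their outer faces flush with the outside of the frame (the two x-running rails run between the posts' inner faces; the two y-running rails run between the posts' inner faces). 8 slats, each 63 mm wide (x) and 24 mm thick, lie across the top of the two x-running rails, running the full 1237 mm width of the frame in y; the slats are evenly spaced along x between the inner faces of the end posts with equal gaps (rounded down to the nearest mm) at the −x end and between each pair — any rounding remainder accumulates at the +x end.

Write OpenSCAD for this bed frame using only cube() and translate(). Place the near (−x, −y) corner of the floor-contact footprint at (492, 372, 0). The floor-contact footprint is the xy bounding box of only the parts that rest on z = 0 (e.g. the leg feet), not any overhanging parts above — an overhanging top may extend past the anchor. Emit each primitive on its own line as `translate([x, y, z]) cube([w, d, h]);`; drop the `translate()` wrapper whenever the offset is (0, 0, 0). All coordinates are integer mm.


translate([492, 372, 0]) cube([82, 82, 405]);
translate([492, 1527, 0]) cube([82, 82, 405]);
translate([2474, 372, 0]) cube([82, 82, 405]);
translate([2474, 1527, 0]) cube([82, 82, 405]);
translate([574, 372, 234]) cube([1900, 29, 122]);
translate([574, 1580, 234]) cube([1900, 29, 122]);
translate([492, 454, 234]) cube([29, 1073, 122]);
translate([2527, 454, 234]) cube([29, 1073, 122]);
translate([729, 372, 356]) cube([63, 1237, 24]);
translate([947, 372, 356]) cube([63, 1237, 24]);
translate([1165, 372, 356]) cube([63, 1237, 24]);
translate([1383, 372, 356]) cube([63, 1237, 24]);
translate([1601, 372, 356]) cube([63, 1237, 24]);
translate([1819, 372, 356]) cube([63, 1237, 24]);
translate([2037, 372, 356]) cube([63, 1237, 24]);
translate([2255, 372, 356]) cube([63, 1237, 24]);


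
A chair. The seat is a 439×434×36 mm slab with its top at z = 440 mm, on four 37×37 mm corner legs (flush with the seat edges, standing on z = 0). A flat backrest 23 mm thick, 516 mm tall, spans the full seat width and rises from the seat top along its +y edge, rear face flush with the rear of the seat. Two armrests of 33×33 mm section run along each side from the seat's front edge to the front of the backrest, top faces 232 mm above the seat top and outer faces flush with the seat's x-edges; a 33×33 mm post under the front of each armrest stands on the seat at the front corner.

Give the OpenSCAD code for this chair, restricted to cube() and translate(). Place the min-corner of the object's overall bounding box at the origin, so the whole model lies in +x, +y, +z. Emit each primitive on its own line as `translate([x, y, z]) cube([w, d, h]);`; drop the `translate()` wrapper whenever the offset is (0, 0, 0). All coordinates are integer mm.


// leg_h = 440 - 36 = 404
// arm post h = 232 - 33 = 199
translate([0, 0, 404]) cube([439, 434, 36]);
cube([37, 37, 404]);
translate([402, 0, 0]) cube([37, 37, 404]);
translate([0, 397, 0]) cube([37, 37, 404]);
translate([402, 397, 0]) cube([37, 37, 404]);
translate([0, 411, 440]) cube([439, 23, 516]);
translate([0, 0, 639]) cube([33, 411, 33]);
translate([406, 0, 639]) cube([33, 411, 33]);
translate([0, 0, 440]) cube([33, 33, 199]);
translate([406, 0, 440]) cube([33, 33, 199]);


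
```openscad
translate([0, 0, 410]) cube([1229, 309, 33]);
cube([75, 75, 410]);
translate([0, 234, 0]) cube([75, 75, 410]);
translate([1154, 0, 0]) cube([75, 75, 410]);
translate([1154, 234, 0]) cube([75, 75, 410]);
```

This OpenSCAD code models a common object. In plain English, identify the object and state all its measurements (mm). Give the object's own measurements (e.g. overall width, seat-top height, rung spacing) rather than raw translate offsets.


A bench: a 1229×309 mm seat slab, 33 mm thick, top at z = 443 mm, on four 75×75 mm square legs flush with the seat corners and standing on z = 0.


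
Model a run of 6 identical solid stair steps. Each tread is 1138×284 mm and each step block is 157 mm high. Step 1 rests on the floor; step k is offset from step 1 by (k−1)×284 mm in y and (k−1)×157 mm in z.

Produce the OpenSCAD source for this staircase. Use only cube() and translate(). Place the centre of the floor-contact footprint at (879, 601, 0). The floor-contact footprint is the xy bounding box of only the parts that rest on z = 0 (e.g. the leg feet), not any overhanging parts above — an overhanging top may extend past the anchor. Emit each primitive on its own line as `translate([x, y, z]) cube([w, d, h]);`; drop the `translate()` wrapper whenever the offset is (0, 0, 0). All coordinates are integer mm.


translate([310, 459, 0]) cube([1138, 284, 157]);
translate([310, 743, 157]) cube([1138, 284, 157]);
translate([310, 1027, 314]) cube([1138, 284, 157]);
translate([310, 1311, 471]) cube([1138, 284, 157]);
translate([310, 1595, 628]) cube([1138, 284, 157]);
translate([310, 1879, 785]) cube([1138, 284, 157]);


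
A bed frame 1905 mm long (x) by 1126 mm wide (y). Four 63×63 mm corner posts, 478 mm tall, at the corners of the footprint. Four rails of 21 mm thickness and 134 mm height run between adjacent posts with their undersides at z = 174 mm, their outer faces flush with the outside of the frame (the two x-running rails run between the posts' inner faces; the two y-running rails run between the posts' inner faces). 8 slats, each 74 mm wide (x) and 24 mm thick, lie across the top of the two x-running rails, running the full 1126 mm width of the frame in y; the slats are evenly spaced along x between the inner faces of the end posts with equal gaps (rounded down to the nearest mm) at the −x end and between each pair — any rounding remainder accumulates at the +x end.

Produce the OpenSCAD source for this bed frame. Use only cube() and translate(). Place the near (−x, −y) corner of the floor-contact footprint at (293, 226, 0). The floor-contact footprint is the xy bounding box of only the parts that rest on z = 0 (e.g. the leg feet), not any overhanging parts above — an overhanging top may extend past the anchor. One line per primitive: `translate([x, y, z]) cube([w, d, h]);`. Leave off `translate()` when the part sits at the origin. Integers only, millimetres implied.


translate([293, 226, 0]) cube([63, 63, 478]);
translate([293, 1289, 0]) cube([63, 63, 478]);
translate([2135, 226, 0]) cube([63, 63, 478]);
translate([2135, 1289, 0]) cube([63, 63, 478]);
translate([356, 226, 174]) cube([1779, 21, 134]);
translate([356, 1331, 174]) cube([1779, 21, 134]);
translate([293, 289, 174]) cube([21, 1000, 134]);
translate([2177, 289, 174]) cube([21, 1000, 134]);
translate([487, 226, 308]) cube([74, 1126, 24]);
translate([692, 226, 308]) cube([74, 1126, 24]);
translate([897, 226, 308]) cube([74, 1126, 24]);
translate([1102, 226, 308]) cube([74, 1126, 24]);
translate([1307, 226, 308]) cube([74, 1126, 24]);
translate([1512, 226, 308]) cube([74, 1126, 24]);
translate([1717, 226, 308]) cube([74, 1126, 24]);
translate([1922, 226, 308]) cube([74, 1126, 24]);


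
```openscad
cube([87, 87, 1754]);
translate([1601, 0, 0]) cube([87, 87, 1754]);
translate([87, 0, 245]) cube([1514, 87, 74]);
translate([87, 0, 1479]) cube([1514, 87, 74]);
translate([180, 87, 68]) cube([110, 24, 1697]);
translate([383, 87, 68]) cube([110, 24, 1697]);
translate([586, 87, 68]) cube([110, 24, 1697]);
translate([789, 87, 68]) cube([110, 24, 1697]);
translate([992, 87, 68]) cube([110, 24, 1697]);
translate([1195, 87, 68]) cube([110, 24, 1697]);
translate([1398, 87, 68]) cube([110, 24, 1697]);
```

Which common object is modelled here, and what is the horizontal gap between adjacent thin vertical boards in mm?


A fence section. The picket gap is 93 mm.

Two posts, two rails, 7 pickets — a fence section. Span 1514 mm holds 7 pickets of 110 mm with 8 equal gaps: ⌊(1514 − 7·110) / 8⌋ = 93 mm.


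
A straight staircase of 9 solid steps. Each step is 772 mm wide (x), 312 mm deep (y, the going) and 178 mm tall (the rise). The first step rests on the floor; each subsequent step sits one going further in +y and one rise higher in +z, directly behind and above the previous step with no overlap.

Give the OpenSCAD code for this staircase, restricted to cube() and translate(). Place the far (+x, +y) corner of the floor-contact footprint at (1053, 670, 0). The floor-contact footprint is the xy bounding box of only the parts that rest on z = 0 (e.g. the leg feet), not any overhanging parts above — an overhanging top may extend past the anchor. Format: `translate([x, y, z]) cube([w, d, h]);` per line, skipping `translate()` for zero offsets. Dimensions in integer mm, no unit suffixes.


translate([281, 358, 0]) cube([772, 312, 178]);
translate([281, 670, 178]) cube([772, 312, 178]);
translate([281, 982, 356]) cube([772, 312, 178]);
translate([281, 1294, 534]) cube([772, 312, 178]);
translate([281, 1606, 712]) cube([772, 312, 178]);
translate([281, 1918, 890]) cube([772, 312, 178]);
translate([281, 2230, 1068]) cube([772, 312, 178]);
translate([281, 2542, 1246]) cube([772, 312, 178]);
translate([281, 2854, 1424]) cube([772, 312, 178]);


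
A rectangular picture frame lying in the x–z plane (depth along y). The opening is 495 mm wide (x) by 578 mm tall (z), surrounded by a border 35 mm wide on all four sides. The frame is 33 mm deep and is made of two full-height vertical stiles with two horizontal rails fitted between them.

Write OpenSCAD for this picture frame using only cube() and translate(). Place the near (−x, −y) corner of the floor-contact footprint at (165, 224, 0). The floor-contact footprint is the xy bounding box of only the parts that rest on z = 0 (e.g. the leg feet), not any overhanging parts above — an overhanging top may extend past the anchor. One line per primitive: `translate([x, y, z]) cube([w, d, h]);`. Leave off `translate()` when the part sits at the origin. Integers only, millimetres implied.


translate([165, 224, 0]) cube([35, 33, 648]);
translate([695, 224, 0]) cube([35, 33, 648]);
translate([200, 224, 0]) cube([495, 33, 35]);
translate([200, 224, 613]) cube([495, 33, 35]);


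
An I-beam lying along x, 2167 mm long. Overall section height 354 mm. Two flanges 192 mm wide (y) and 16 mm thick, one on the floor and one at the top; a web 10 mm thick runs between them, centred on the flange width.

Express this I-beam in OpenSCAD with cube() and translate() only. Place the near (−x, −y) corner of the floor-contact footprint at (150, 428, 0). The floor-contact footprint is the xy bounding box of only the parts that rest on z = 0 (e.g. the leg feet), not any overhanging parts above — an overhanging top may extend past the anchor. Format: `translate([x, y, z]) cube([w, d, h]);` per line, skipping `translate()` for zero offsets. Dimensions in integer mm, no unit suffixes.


translate([150, 428, 0]) cube([2167, 192, 16]);
translate([150, 519, 16]) cube([2167, 10, 322]);
translate([150, 428, 338]) cube([2167, 192, 16]);


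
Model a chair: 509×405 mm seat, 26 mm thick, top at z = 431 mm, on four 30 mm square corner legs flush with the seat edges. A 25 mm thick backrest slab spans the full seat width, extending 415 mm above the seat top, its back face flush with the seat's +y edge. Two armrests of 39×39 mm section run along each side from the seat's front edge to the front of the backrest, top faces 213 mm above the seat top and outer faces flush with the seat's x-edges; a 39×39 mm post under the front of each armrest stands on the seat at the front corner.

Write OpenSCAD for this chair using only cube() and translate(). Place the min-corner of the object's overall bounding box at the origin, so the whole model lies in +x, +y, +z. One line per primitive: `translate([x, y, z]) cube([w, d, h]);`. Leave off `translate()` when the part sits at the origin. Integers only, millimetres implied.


translate([0, 0, 405]) cube([509, 405, 26]);
cube([30, 30, 405]);
translate([479, 0, 0]) cube([30, 30, 405]);
translate([0, 375, 0]) cube([30, 30, 405]);
translate([479, 375, 0]) cube([30, 30, 405]);
translate([0, 380, 431]) cube([509, 25, 415]);
translate([0, 0, 605]) cube([39, 380, 39]);
translate([470, 0, 605]) cube([39, 380, 39]);
translate([0, 0, 431]) cube([39, 39, 174]);
translate([470, 0, 431]) cube([39, 39, 174]);


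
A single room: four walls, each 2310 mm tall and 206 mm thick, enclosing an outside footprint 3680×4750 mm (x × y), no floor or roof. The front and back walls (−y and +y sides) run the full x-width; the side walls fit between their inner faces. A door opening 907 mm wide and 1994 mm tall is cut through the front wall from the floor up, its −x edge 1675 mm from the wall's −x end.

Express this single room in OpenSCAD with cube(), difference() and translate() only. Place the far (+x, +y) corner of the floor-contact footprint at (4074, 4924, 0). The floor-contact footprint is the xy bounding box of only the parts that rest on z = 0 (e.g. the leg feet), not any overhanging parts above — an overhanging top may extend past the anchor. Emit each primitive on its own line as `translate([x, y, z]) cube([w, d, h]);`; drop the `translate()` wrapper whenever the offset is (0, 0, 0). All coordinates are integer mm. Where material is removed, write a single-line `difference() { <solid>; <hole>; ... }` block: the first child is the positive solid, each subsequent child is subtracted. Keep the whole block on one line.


difference() { translate([394, 174, 0]) cube([3680, 206, 2310]); translate([2069, 174, 0]) cube([907, 206, 1994]); }
translate([394, 4718, 0]) cube([3680, 206, 2310]);
translate([394, 380, 0]) cube([206, 4338, 2310]);
translate([3868, 380, 0]) cube([206, 4338, 2310]);


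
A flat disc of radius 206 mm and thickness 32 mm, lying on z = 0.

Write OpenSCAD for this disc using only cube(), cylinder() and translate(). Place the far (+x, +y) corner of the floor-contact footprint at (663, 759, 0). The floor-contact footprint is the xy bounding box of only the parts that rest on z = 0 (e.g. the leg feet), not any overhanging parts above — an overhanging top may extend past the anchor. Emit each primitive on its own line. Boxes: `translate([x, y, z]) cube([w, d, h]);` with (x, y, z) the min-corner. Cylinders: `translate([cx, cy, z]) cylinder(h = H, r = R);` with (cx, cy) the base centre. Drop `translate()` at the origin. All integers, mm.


translate([457, 553, 0]) cylinder(h = 32, r = 206);


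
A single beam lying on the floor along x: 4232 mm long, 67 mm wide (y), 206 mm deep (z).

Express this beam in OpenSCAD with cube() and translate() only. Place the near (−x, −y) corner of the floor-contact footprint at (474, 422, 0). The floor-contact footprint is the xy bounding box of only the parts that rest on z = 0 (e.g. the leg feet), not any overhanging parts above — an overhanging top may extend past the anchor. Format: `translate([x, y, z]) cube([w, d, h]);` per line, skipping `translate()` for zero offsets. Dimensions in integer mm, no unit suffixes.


translate([474, 422, 0]) cube([4232, 67, 206]);


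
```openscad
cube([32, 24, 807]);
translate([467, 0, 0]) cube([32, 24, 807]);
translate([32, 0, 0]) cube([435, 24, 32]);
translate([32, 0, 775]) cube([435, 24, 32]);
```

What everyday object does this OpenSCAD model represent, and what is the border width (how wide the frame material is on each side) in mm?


A picture frame. The border width is 32 mm.

Four thin pieces enclosing a rectangular opening — a picture frame. The two full-height stiles are 807 mm tall; the top rail sits at z = 775 and is 32 mm tall, so the border above the opening is 807 − 775 = 32 mm, matching the stile x-width.


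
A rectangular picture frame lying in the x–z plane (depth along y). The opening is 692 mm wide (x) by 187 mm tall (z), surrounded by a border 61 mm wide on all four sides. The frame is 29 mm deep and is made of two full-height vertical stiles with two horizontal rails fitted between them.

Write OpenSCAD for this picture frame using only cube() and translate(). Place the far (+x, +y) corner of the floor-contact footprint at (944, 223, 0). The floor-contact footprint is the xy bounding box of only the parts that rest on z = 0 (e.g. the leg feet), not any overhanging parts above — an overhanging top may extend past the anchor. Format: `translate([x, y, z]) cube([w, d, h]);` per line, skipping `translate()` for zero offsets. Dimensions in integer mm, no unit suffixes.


translate([130, 194, 0]) cube([61, 29, 309]);
translate([883, 194, 0]) cube([61, 29, 309]);
translate([191, 194, 0]) cube([692, 29, 61]);
translate([191, 194, 248]) cube([692, 29, 61]);


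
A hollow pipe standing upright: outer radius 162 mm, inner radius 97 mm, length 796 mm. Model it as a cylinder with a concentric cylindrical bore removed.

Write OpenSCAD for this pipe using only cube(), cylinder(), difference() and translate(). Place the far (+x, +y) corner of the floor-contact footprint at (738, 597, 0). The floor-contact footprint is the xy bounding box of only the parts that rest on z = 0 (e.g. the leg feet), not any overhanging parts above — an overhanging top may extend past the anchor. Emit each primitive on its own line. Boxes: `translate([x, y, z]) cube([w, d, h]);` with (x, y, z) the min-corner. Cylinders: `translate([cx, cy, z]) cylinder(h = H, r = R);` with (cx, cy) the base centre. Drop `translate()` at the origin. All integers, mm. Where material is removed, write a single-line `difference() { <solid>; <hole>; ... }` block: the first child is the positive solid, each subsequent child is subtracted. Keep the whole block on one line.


difference() { translate([576, 435, 0]) cylinder(h = 796, r = 162); translate([576, 435, 0]) cylinder(h = 796, r = 97); }
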